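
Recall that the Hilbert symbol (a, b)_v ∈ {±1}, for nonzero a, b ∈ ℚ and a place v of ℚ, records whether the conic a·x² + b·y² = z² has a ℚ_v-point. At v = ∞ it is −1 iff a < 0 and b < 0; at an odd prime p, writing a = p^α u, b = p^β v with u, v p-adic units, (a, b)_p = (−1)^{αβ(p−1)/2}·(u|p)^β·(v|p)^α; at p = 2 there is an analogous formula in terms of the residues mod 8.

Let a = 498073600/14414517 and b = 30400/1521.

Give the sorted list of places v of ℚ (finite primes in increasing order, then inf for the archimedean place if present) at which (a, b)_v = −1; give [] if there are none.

[2, 13]

(a, b) ≡ (247, 19) mod (ℚ^×)²; places V = {2, 3, 5, 13, 19, ∞}.
(a,b)_19: α=1, u≡13; β=1, v≡4 (mod 19); (13|19)=-1, (4|19)=+1; sign (−1)^1·-1^1·+1^1 = +1.
(a,b)_13: α=-3, u≡7; β=-2, v≡5 (mod 13); (7|13)=-1, (5|13)=-1; sign (−1)^0·-1^-2·-1^-3 = -1.
(a,b)_3: α=-8, u≡1; β=-2, v≡1 (mod 3); (1|3)=+1, (1|3)=+1; sign (−1)^0·+1^-2·+1^-8 = +1.
(a,b)_2: α=20, β=6; u≡7, v≡3 (mod 8); ε(u)ε(v)=1·1, αω(v)=20·1, βω(u)=6·0; sum ≡ 1  ⇒  -1.
(a,b)_∞: sgn(247)=+, sgn(19)=+, so +1.
(a,b)_5: α=2, u≡2; β=2, v≡1 (mod 5); (2|5)=-1, (1|5)=+1; sign (−1)^0·-1^2·+1^2 = +1.
Ram(247, 19) = {2, 13}; no ℚ_2-point on the conic.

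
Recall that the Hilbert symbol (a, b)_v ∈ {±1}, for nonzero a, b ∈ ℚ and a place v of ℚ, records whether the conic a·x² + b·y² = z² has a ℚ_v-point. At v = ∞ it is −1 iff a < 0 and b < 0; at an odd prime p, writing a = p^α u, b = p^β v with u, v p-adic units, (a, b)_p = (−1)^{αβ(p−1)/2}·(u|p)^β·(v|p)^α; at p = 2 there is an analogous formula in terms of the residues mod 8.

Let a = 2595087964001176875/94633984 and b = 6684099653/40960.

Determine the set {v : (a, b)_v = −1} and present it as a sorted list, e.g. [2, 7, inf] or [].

[2, 3, 5, 7]

(a, b) ≡ (3, 770) mod (ℚ^×)²; places V = {2, 3, 5, 7, 11, 19, ∞}.
(a,b)_19: α=-2, u≡14; β=0, v≡2 (mod 19); (14|19)=-1, (2|19)=-1; sign (−1)^0·-1^0·-1^-2 = +1.
(a,b)_7: α=2, u≡3; β=3, v≡6 (mod 7); (3|7)=-1, (6|7)=-1; sign (−1)^0·-1^3·-1^2 = -1.
(a,b)_11: α=12, u≡1; β=7, v≡5 (mod 11); (1|11)=+1, (5|11)=+1; sign (−1)^0·+1^7·+1^12 = +1.
(a,b)_5: α=4, u≡2; β=-1, v≡4 (mod 5); (2|5)=-1, (4|5)=+1; sign (−1)^0·-1^-1·+1^4 = -1.
(a,b)_3: α=3, u≡1; β=0, v≡2 (mod 3); (1|3)=+1, (2|3)=-1; sign (−1)^0·+1^0·-1^3 = -1.
(a,b)_2: α=-18, β=-13; u≡3, v≡1 (mod 8); ε(u)ε(v)=1·0, αω(v)=-18·0, βω(u)=-13·1; sum ≡ 1  ⇒  -1.
(a,b)_∞: sgn(3)=+, sgn(770)=+, so +1.
(3, 770 / ℚ) ramifies at {2, 3, 5, 7}: a division algebra.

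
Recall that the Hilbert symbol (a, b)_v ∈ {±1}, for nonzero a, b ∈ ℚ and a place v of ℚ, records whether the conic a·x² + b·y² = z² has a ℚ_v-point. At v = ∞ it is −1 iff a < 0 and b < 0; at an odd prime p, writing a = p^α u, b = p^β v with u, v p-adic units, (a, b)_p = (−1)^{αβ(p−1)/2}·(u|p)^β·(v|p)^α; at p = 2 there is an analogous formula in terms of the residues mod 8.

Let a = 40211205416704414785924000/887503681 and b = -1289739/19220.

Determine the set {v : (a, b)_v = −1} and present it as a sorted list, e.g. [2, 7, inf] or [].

(a, b) ≡ (379610, -53295) mod (ℚ^×)²; places V = {2, 3, 5, 7, 11, 17, 19, 29, 31, ∞}.
(a,b)_31: α=-6, u≡6; β=-2, v≡7 (mod 31); (6|31)=-1, (7|31)=+1; sign (−1)^0·-1^-2·+1^-6 = +1.
(a,b)_∞: sgn(379610)=+, sgn(-53295)=−, so +1.
(a,b)_19: α=4, u≡4; β=1, v≡4 (mod 19); (4|19)=+1, (4|19)=+1; sign (−1)^0·+1^1·+1^4 = +1.
(a,b)_29: α=1, u≡8; β=0, v≡28 (mod 29); (8|29)=-1, (28|29)=+1; sign (−1)^0·-1^0·+1^1 = +1.
(a,b)_7: α=3, u≡2; β=0, v≡5 (mod 7); (2|7)=+1, (5|7)=-1; sign (−1)^0·+1^0·-1^3 = -1.
(a,b)_11: α=7, u≡1; β=3, v≡7 (mod 11); (1|11)=+1, (7|11)=-1; sign (−1)^1·+1^3·-1^7 = +1.
(a,b)_5: α=3, u≡2; β=-1, v≡4 (mod 5); (2|5)=-1, (4|5)=+1; sign (−1)^0·-1^-1·+1^3 = -1.
(a,b)_17: α=3, u≡8; β=1, v≡14 (mod 17); (8|17)=+1, (14|17)=-1; sign (−1)^0·+1^1·-1^3 = -1.
(a,b)_3: α=4, u≡2; β=1, v≡1 (mod 3); (2|3)=-1, (1|3)=+1; sign (−1)^0·-1^1·+1^4 = -1.
(a,b)_2: α=5, β=-2; u≡5, v≡1 (mod 8); ε(u)ε(v)=0·0, αω(v)=5·0, βω(u)=-2·1; sum ≡ 0  ⇒  +1.
(379610, -53295 / ℚ) ramifies at {3, 5, 7, 17}: a division algebra.

[3, 5, 7, 17]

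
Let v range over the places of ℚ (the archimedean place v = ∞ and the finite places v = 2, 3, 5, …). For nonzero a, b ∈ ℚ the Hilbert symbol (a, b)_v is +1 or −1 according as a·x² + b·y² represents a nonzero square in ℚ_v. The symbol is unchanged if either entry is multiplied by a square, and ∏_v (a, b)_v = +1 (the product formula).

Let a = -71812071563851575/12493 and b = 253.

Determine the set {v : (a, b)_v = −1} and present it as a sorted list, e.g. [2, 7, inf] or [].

[13, 23]

(a, b) ≡ (-289731, 253) mod (ℚ^×)²; places V = {2, 3, 5, 11, 13, 17, 19, 23, 31, 43, ∞}.
(a,b)_11: α=4, u≡9; β=1, v≡1 (mod 11); (9|11)=+1, (1|11)=+1; sign (−1)^0·+1^1·+1^4 = +1.
(a,b)_23: α=3, u≡19; β=1, v≡11 (mod 23); (19|23)=-1, (11|23)=-1; sign (−1)^1·-1^1·-1^3 = -1.
(a,b)_19: α=1, u≡12; β=0, v≡6 (mod 19); (12|19)=-1, (6|19)=+1; sign (−1)^0·-1^0·+1^1 = +1.
(a,b)_∞: sgn(-289731)=−, sgn(253)=+, so +1.
(a,b)_31: α=-2, u≡21; β=0, v≡5 (mod 31); (21|31)=-1, (5|31)=+1; sign (−1)^0·-1^0·+1^-2 = +1.
(a,b)_3: α=3, u≡2; β=0, v≡1 (mod 3); (2|3)=-1, (1|3)=+1; sign (−1)^0·-1^0·+1^3 = +1.
(a,b)_2: α=0, β=0; u≡5, v≡5 (mod 8); ε(u)ε(v)=0·0, αω(v)=0·1, βω(u)=0·1; sum ≡ 0  ⇒  +1.
(a,b)_43: α=2, u≡33; β=0, v≡38 (mod 43); (33|43)=-1, (38|43)=+1; sign (−1)^0·-1^0·+1^2 = +1.
(a,b)_13: α=-1, u≡8; β=0, v≡6 (mod 13); (8|13)=-1, (6|13)=-1; sign (−1)^0·-1^0·-1^-1 = -1.
(a,b)_5: α=2, u≡4; β=0, v≡3 (mod 5); (4|5)=+1, (3|5)=-1; sign (−1)^0·+1^0·-1^2 = +1.
(a,b)_17: α=1, u≡8; β=0, v≡15 (mod 17); (8|17)=+1, (15|17)=+1; sign (−1)^0·+1^0·+1^1 = +1.
|Ram(-289731, 253)| = 2, even; anisotropic at {13, 23}.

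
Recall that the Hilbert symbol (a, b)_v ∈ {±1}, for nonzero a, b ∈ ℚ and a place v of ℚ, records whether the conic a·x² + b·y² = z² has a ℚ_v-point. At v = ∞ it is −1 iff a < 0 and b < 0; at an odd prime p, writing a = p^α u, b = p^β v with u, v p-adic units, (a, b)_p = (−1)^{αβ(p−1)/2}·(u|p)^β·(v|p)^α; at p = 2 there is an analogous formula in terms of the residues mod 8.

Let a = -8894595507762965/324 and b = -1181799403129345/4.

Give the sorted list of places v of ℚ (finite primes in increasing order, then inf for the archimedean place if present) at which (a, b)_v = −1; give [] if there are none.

[2, 5, 7, 13, 17, inf]

Mod squares: a ≡ -85085, b ≡ -11305. Check v ∈ {∞, 2, 3, 5, 7, 11, 13, 17, 19}.
v=7: a=7^3·(≡4), b=7^3·(≡1) mod 7; (4|7)=+1, (1|7)=+1; (−1)^{3·3·3}·(+1)^3·(+1)^3 = -1.
v=13: a=13^3·(≡11), b=13^2·(≡5) mod 13; (11|13)=-1, (5|13)=-1; (−1)^{3·2·6}·(-1)^2·(-1)^3 = -1.
v=17: a=17^3·(≡7), b=17^3·(≡9) mod 17; (7|17)=-1, (9|17)=+1; (−1)^{3·3·8}·(-1)^3·(+1)^3 = -1.
v=2: v_2(a)=-2, v_2(b)=-2; units ≡ 3, 7 (mod 8); ε·ε+αω+βω = 1·1+-2·0+-2·1 ≡ 1  ⇒  (a,b)_2 = -1.
v=∞: -85085 < 0 and -11305 < 0  ⇒  (a,b)_∞ = -1.
v=11: a=11^3·(≡4), b=11^2·(≡9) mod 11; (4|11)=+1, (9|11)=+1; (−1)^{3·2·5}·(+1)^2·(+1)^3 = +1.
v=3: a=3^-4·(≡1), b=3^0·(≡2) mod 3; (1|3)=+1, (2|3)=-1; (−1)^{-4·0·1}·(+1)^0·(-1)^-4 = +1.
v=5: a=5^1·(≡3), b=5^1·(≡4) mod 5; (3|5)=-1, (4|5)=+1; (−1)^{1·1·2}·(-1)^1·(+1)^1 = -1.
v=19: a=19^2·(≡5), b=19^3·(≡12) mod 19; (5|19)=+1, (12|19)=-1; (−1)^{2·3·9}·(+1)^3·(-1)^2 = +1.
|Ram(-85085, -11305)| = 6, even; anisotropic at {2, 5, 7, 13, 17, ∞}.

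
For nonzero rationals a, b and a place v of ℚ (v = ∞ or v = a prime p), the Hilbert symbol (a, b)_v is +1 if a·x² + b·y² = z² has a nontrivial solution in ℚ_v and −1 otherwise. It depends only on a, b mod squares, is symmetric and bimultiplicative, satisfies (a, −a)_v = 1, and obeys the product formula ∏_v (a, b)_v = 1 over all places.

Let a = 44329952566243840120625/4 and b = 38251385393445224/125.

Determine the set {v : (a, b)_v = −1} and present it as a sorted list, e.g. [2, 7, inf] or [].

Mod squares: a ≡ 55913, b ≡ 130. Check v ∈ {∞, 2, 5, 7, 11, 13, 17, 23}.
v=23: a=23^3·(≡6), b=23^2·(≡19) mod 23; (6|23)=+1, (19|23)=-1; (−1)^{3·2·11}·(+1)^2·(-1)^3 = -1.
v=13: a=13^5·(≡8), b=13^3·(≡9) mod 13; (8|13)=-1, (9|13)=+1; (−1)^{5·3·6}·(-1)^3·(+1)^5 = -1.
v=7: a=7^4·(≡4), b=7^6·(≡2) mod 7; (4|7)=+1, (2|7)=+1; (−1)^{4·6·3}·(+1)^6·(+1)^4 = +1.
v=5: a=5^4·(≡2), b=5^-3·(≡4) mod 5; (2|5)=-1, (4|5)=+1; (−1)^{4·-3·2}·(-1)^-3·(+1)^4 = -1.
v=11: a=11^3·(≡5), b=11^2·(≡5) mod 11; (5|11)=+1, (5|11)=+1; (−1)^{3·2·5}·(+1)^2·(+1)^3 = +1.
v=2: v_2(a)=-2, v_2(b)=3; units ≡ 1, 1 (mod 8); ε·ε+αω+βω = 0·0+-2·0+3·0 ≡ 0  ⇒  (a,b)_2 = +1.
v=17: a=17^3·(≡8), b=17^2·(≡5) mod 17; (8|17)=+1, (5|17)=-1; (−1)^{3·2·8}·(+1)^2·(-1)^3 = -1.
v=∞: 55913 > 0 and 130 > 0  ⇒  (a,b)_∞ = +1.
|Ram(55913, 130)| = 4, even; anisotropic at {5, 13, 17, 23}.

[5, 13, 17, 23]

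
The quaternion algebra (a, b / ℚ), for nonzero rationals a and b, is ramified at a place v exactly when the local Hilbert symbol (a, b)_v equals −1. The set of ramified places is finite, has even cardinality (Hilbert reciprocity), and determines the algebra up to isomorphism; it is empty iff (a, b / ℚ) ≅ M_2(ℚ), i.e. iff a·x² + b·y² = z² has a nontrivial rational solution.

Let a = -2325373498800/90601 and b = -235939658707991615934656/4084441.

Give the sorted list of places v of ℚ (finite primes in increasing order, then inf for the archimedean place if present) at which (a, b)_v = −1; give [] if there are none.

Mod squares: a ≡ -593147, b ≡ -851. Check v ∈ {∞, 2, 3, 5, 7, 11, 17, 23, 29, 37, 41, 43, 47}.
v=37: a=37^1·(≡11), b=37^3·(≡8) mod 37; (11|37)=+1, (8|37)=-1; (−1)^{1·3·18}·(+1)^3·(-1)^1 = -1.
v=3: a=3^4·(≡1), b=3^0·(≡1) mod 3; (1|3)=+1, (1|3)=+1; (−1)^{4·0·1}·(+1)^0·(+1)^4 = +1.
v=∞: -593147 < 0 and -851 < 0  ⇒  (a,b)_∞ = -1.
v=17: a=17^1·(≡12), b=17^2·(≡4) mod 17; (12|17)=-1, (4|17)=+1; (−1)^{1·2·8}·(-1)^2·(+1)^1 = +1.
v=43: a=43^-2·(≡11), b=43^-2·(≡36) mod 43; (11|43)=+1, (36|43)=+1; (−1)^{-2·-2·21}·(+1)^-2·(+1)^-2 = +1.
v=29: a=29^0·(≡17), b=29^2·(≡2) mod 29; (17|29)=-1, (2|29)=-1; (−1)^{0·2·14}·(-1)^2·(-1)^0 = +1.
v=2: v_2(a)=4, v_2(b)=6; units ≡ 5, 5 (mod 8); ε·ε+αω+βω = 0·0+4·1+6·1 ≡ 0  ⇒  (a,b)_2 = +1.
v=7: a=7^-2·(≡5), b=7^0·(≡5) mod 7; (5|7)=-1, (5|7)=-1; (−1)^{-2·0·3}·(-1)^0·(-1)^-2 = +1.
v=41: a=41^1·(≡27), b=41^2·(≡33) mod 41; (27|41)=-1, (33|41)=+1; (−1)^{1·2·20}·(-1)^2·(+1)^1 = +1.
v=5: a=5^2·(≡3), b=5^0·(≡4) mod 5; (3|5)=-1, (4|5)=+1; (−1)^{2·0·2}·(-1)^0·(+1)^2 = +1.
v=47: a=47^0·(≡45), b=47^-2·(≡6) mod 47; (45|47)=-1, (6|47)=+1; (−1)^{0·-2·23}·(-1)^-2·(+1)^0 = +1.
v=23: a=23^1·(≡17), b=23^3·(≡9) mod 23; (17|23)=-1, (9|23)=+1; (−1)^{1·3·11}·(-1)^3·(+1)^1 = +1.
v=11: a=11^2·(≡6), b=11^4·(≡6) mod 11; (6|11)=-1, (6|11)=-1; (−1)^{2·4·5}·(-1)^4·(-1)^2 = +1.
|Ram(-593147, -851)| = 2, even; anisotropic at {37, ∞}.

[37, inf]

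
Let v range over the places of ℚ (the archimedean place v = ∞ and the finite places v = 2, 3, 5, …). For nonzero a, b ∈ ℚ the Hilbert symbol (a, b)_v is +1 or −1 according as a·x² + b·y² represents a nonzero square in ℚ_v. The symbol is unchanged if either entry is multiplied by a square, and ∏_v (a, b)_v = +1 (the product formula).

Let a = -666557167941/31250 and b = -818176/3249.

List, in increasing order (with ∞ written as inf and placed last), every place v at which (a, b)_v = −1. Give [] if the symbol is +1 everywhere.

Mod squares: a ≡ -3022935002, b ≡ -799. Check v ∈ {∞, 2, 3, 5, 7, 17, 19, 29, 37, 41, 43, 47}.
v=37: a=37^1·(≡16), b=37^0·(≡31) mod 37; (16|37)=+1, (31|37)=-1; (−1)^{1·0·18}·(+1)^0·(-1)^1 = -1.
v=29: a=29^1·(≡22), b=29^0·(≡1) mod 29; (22|29)=+1, (1|29)=+1; (−1)^{1·0·14}·(+1)^0·(+1)^1 = +1.
v=17: a=17^1·(≡10), b=17^1·(≡8) mod 17; (10|17)=-1, (8|17)=+1; (−1)^{1·1·8}·(-1)^1·(+1)^1 = -1.
v=3: a=3^2·(≡1), b=3^-2·(≡2) mod 3; (1|3)=+1, (2|3)=-1; (−1)^{2·-2·1}·(+1)^-2·(-1)^2 = +1.
v=2: v_2(a)=-1, v_2(b)=10; units ≡ 3, 1 (mod 8); ε·ε+αω+βω = 1·0+-1·0+10·1 ≡ 0  ⇒  (a,b)_2 = +1.
v=∞: -3022935002 < 0 and -799 < 0  ⇒  (a,b)_∞ = -1.
v=41: a=41^1·(≡22), b=41^0·(≡2) mod 41; (22|41)=-1, (2|41)=+1; (−1)^{1·0·20}·(-1)^0·(+1)^1 = +1.
v=47: a=47^1·(≡9), b=47^1·(≡44) mod 47; (9|47)=+1, (44|47)=-1; (−1)^{1·1·23}·(+1)^1·(-1)^1 = +1.
v=43: a=43^1·(≡14), b=43^0·(≡37) mod 43; (14|43)=+1, (37|43)=-1; (−1)^{1·0·21}·(+1)^0·(-1)^1 = -1.
v=7: a=7^2·(≡2), b=7^0·(≡5) mod 7; (2|7)=+1, (5|7)=-1; (−1)^{2·0·3}·(+1)^0·(-1)^2 = +1.
v=5: a=5^-6·(≡2), b=5^0·(≡1) mod 5; (2|5)=-1, (1|5)=+1; (−1)^{-6·0·2}·(-1)^0·(+1)^-6 = +1.
v=19: a=19^0·(≡13), b=19^-2·(≡15) mod 19; (13|19)=-1, (15|19)=-1; (−1)^{0·-2·9}·(-1)^-2·(-1)^0 = +1.
(-3022935002, -799 / ℚ) ramifies at {17, 37, 43, ∞}: a division algebra.

[17, 37, 43, inf]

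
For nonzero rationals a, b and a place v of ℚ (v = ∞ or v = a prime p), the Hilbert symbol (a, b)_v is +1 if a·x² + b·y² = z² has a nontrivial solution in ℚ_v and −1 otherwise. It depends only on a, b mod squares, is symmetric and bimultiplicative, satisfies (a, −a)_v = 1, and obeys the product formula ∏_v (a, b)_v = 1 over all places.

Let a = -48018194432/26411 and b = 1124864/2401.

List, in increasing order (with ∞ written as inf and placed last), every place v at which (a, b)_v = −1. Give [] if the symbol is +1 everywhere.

[13, 29]

(a, b) ≡ (-190762, 26) mod (ℚ^×)²; places V = {2, 7, 11, 13, 23, 29, ∞}.
(a,b)_∞: sgn(-190762)=−, sgn(26)=+, so +1.
(a,b)_11: α=-1, u≡4; β=0, v≡5 (mod 11); (4|11)=+1, (5|11)=+1; sign (−1)^0·+1^0·+1^-1 = +1.
(a,b)_7: α=-4, u≡4; β=-4, v≡6 (mod 7); (4|7)=+1, (6|7)=-1; sign (−1)^0·+1^-4·-1^-4 = +1.
(a,b)_29: α=1, u≡4; β=0, v≡27 (mod 29); (4|29)=+1, (27|29)=-1; sign (−1)^0·+1^0·-1^1 = -1.
(a,b)_23: α=1, u≡3; β=0, v≡8 (mod 23); (3|23)=+1, (8|23)=+1; sign (−1)^0·+1^0·+1^1 = +1.
(a,b)_13: α=3, u≡9; β=3, v≡2 (mod 13); (9|13)=+1, (2|13)=-1; sign (−1)^0·+1^3·-1^3 = -1.
(a,b)_2: α=15, β=9; u≡3, v≡5 (mod 8); ε(u)ε(v)=1·0, αω(v)=15·1, βω(u)=9·1; sum ≡ 0  ⇒  +1.
|Ram(-190762, 26)| = 2, even; anisotropic at {13, 29}.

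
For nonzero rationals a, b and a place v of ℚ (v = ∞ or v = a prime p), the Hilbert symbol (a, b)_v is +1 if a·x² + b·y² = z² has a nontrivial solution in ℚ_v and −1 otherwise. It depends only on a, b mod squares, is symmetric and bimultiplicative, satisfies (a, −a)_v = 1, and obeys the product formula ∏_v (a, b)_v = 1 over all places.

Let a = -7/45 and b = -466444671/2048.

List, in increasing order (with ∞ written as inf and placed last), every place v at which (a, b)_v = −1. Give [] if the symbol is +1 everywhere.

Mod squares: a ≡ -35, b ≡ -462. Check v ∈ {∞, 2, 3, 5, 7, 11, 29}.
v=5: a=5^-1·(≡2), b=5^0·(≡3) mod 5; (2|5)=-1, (3|5)=-1; (−1)^{-1·0·2}·(-1)^0·(-1)^-1 = -1.
v=∞: -35 < 0 and -462 < 0  ⇒  (a,b)_∞ = -1.
v=3: a=3^-2·(≡1), b=3^1·(≡2) mod 3; (1|3)=+1, (2|3)=-1; (−1)^{-2·1·1}·(+1)^1·(-1)^-2 = +1.
v=11: a=11^0·(≡4), b=11^1·(≡2) mod 11; (4|11)=+1, (2|11)=-1; (−1)^{0·1·5}·(+1)^1·(-1)^0 = +1.
v=2: v_2(a)=0, v_2(b)=-11; units ≡ 5, 1 (mod 8); ε·ε+αω+βω = 0·0+0·0+-11·1 ≡ 1  ⇒  (a,b)_2 = -1.
v=29: a=29^0·(≡5), b=29^2·(≡19) mod 29; (5|29)=+1, (19|29)=-1; (−1)^{0·2·14}·(+1)^2·(-1)^0 = +1.
v=7: a=7^1·(≡2), b=7^5·(≡4) mod 7; (2|7)=+1, (4|7)=+1; (−1)^{1·5·3}·(+1)^5·(+1)^1 = -1.
|Ram(-35, -462)| = 4, even; anisotropic at {2, 5, 7, ∞}.

[2, 5, 7, inf]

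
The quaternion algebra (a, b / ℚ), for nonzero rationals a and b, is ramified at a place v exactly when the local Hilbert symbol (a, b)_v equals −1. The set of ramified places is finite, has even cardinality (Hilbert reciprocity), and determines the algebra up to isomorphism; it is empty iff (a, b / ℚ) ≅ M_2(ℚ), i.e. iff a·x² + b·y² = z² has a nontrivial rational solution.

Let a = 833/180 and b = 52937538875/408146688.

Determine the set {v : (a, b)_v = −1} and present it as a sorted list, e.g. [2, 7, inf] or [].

[13, 29]

Mod squares: a ≡ 85, b ≡ 130065. Check v ∈ {∞, 2, 3, 5, 7, 13, 17, 23, 29}.
v=17: a=17^1·(≡10), b=17^2·(≡8) mod 17; (10|17)=-1, (8|17)=+1; (−1)^{1·2·8}·(-1)^2·(+1)^1 = +1.
v=5: a=5^-1·(≡3), b=5^3·(≡2) mod 5; (3|5)=-1, (2|5)=-1; (−1)^{-1·3·2}·(-1)^3·(-1)^-1 = +1.
v=29: a=29^0·(≡18), b=29^1·(≡11) mod 29; (18|29)=-1, (11|29)=-1; (−1)^{0·1·14}·(-1)^1·(-1)^0 = -1.
v=∞: 85 > 0 and 130065 > 0  ⇒  (a,b)_∞ = +1.
v=7: a=7^2·(≡2), b=7^0·(≡5) mod 7; (2|7)=+1, (5|7)=-1; (−1)^{2·0·3}·(+1)^0·(-1)^2 = +1.
v=23: a=23^0·(≡16), b=23^1·(≡17) mod 23; (16|23)=+1, (17|23)=-1; (−1)^{0·1·11}·(+1)^1·(-1)^0 = +1.
v=13: a=13^0·(≡6), b=13^3·(≡5) mod 13; (6|13)=-1, (5|13)=-1; (−1)^{0·3·6}·(-1)^3·(-1)^0 = -1.
v=2: v_2(a)=-2, v_2(b)=-8; units ≡ 5, 1 (mod 8); ε·ε+αω+βω = 0·0+-2·0+-8·1 ≡ 0  ⇒  (a,b)_2 = +1.
v=3: a=3^-2·(≡1), b=3^-13·(≡2) mod 3; (1|3)=+1, (2|3)=-1; (−1)^{-2·-13·1}·(+1)^-13·(-1)^-2 = +1.
Ram(85, 130065) = {13, 29}; no ℚ_13-point on the conic.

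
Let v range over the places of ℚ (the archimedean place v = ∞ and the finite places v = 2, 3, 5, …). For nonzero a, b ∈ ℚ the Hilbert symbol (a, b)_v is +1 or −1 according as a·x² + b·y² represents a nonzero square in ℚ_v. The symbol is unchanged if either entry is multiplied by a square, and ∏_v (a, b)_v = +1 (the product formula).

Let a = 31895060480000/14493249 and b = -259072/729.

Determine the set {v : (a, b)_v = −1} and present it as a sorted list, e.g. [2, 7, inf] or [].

[2, 23]

Mod squares: a ≡ 23, b ≡ -253. Check v ∈ {∞, 2, 3, 5, 11, 23, 47}.
v=∞: 23 > 0 and -253 < 0  ⇒  (a,b)_∞ = +1.
v=5: a=5^4·(≡2), b=5^0·(≡2) mod 5; (2|5)=-1, (2|5)=-1; (−1)^{4·0·2}·(-1)^0·(-1)^4 = +1.
v=47: a=47^-2·(≡22), b=47^0·(≡31) mod 47; (22|47)=-1, (31|47)=-1; (−1)^{-2·0·23}·(-1)^0·(-1)^-2 = +1.
v=3: a=3^-8·(≡2), b=3^-6·(≡2) mod 3; (2|3)=-1, (2|3)=-1; (−1)^{-8·-6·1}·(-1)^-6·(-1)^-8 = +1.
v=2: v_2(a)=22, v_2(b)=10; units ≡ 7, 3 (mod 8); ε·ε+αω+βω = 1·1+22·1+10·0 ≡ 1  ⇒  (a,b)_2 = -1.
v=23: a=23^3·(≡16), b=23^1·(≡9) mod 23; (16|23)=+1, (9|23)=+1; (−1)^{3·1·11}·(+1)^1·(+1)^3 = -1.
v=11: a=11^0·(≡3), b=11^1·(≡7) mod 11; (3|11)=+1, (7|11)=-1; (−1)^{0·1·5}·(+1)^1·(-1)^0 = +1.
Ram(23, -253) = {2, 23}; no ℚ_2-point on the conic.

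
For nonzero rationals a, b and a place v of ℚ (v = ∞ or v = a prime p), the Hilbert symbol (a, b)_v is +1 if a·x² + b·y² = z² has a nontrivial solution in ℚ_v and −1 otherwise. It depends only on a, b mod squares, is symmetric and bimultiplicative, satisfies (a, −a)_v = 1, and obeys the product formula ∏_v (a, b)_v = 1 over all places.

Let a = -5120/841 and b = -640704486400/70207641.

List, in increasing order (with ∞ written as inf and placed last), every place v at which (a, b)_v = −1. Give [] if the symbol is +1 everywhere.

[17, inf]

Mod squares: a ≡ -5, b ≡ -391. Check v ∈ {∞, 2, 3, 5, 7, 11, 17, 19, 23, 29}.
v=11: a=11^0·(≡10), b=11^2·(≡9) mod 11; (10|11)=-1, (9|11)=+1; (−1)^{0·2·5}·(-1)^2·(+1)^0 = +1.
v=5: a=5^1·(≡1), b=5^2·(≡4) mod 5; (1|5)=+1, (4|5)=+1; (−1)^{1·2·2}·(+1)^2·(+1)^1 = +1.
v=19: a=19^0·(≡2), b=19^-2·(≡12) mod 19; (2|19)=-1, (12|19)=-1; (−1)^{0·-2·9}·(-1)^-2·(-1)^0 = +1.
v=29: a=29^-2·(≡13), b=29^0·(≡2) mod 29; (13|29)=+1, (2|29)=-1; (−1)^{-2·0·14}·(+1)^0·(-1)^-2 = +1.
v=7: a=7^0·(≡4), b=7^-4·(≡4) mod 7; (4|7)=+1, (4|7)=+1; (−1)^{0·-4·3}·(+1)^-4·(+1)^0 = +1.
v=23: a=23^0·(≡6), b=23^3·(≡12) mod 23; (6|23)=+1, (12|23)=+1; (−1)^{0·3·11}·(+1)^3·(+1)^0 = +1.
v=3: a=3^0·(≡1), b=3^-4·(≡2) mod 3; (1|3)=+1, (2|3)=-1; (−1)^{0·-4·1}·(+1)^-4·(-1)^0 = +1.
v=17: a=17^0·(≡6), b=17^1·(≡12) mod 17; (6|17)=-1, (12|17)=-1; (−1)^{0·1·8}·(-1)^1·(-1)^0 = -1.
v=∞: -5 < 0 and -391 < 0  ⇒  (a,b)_∞ = -1.
v=2: v_2(a)=10, v_2(b)=10; units ≡ 3, 1 (mod 8); ε·ε+αω+βω = 1·0+10·0+10·1 ≡ 0  ⇒  (a,b)_2 = +1.
|Ram(-5, -391)| = 2, even; anisotropic at {17, ∞}.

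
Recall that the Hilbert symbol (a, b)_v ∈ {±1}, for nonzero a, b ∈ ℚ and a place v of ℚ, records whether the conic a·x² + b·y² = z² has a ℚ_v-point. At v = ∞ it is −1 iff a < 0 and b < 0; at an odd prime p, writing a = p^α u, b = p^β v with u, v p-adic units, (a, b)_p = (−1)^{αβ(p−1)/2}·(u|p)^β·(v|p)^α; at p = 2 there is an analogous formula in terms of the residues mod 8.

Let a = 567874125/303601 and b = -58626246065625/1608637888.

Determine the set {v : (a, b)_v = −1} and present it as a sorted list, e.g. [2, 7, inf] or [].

(a, b) ≡ (1365, -25935) mod (ℚ^×)²; places V = {2, 3, 5, 7, 11, 13, 19, 29, 41, 43, ∞}.
(a,b)_13: α=1, u≡1; β=-1, v≡7 (mod 13); (1|13)=+1, (7|13)=-1; sign (−1)^0·+1^-1·-1^1 = -1.
(a,b)_43: α=2, u≡5; β=0, v≡19 (mod 43); (5|43)=-1, (19|43)=-1; sign (−1)^0·-1^0·-1^2 = +1.
(a,b)_19: α=-2, u≡7; β=-1, v≡13 (mod 19); (7|19)=+1, (13|19)=-1; sign (−1)^0·+1^-1·-1^-2 = +1.
(a,b)_41: α=0, u≡6; β=2, v≡31 (mod 41); (6|41)=-1, (31|41)=+1; sign (−1)^0·-1^2·+1^0 = +1.
(a,b)_2: α=0, β=-6; u≡5, v≡1 (mod 8); ε(u)ε(v)=0·0, αω(v)=0·0, βω(u)=-6·1; sum ≡ 0  ⇒  +1.
(a,b)_∞: sgn(1365)=+, sgn(-25935)=−, so +1.
(a,b)_3: α=3, u≡2; β=13, v≡1 (mod 3); (2|3)=-1, (1|3)=+1; sign (−1)^1·-1^13·+1^3 = +1.
(a,b)_29: α=-2, u≡12; β=-2, v≡23 (mod 29); (12|29)=-1, (23|29)=+1; sign (−1)^0·-1^-2·+1^-2 = +1.
(a,b)_5: α=3, u≡3; β=5, v≡3 (mod 5); (3|5)=-1, (3|5)=-1; sign (−1)^0·-1^5·-1^3 = +1.
(a,b)_7: α=1, u≡5; β=1, v≡3 (mod 7); (5|7)=-1, (3|7)=-1; sign (−1)^1·-1^1·-1^1 = -1.
(a,b)_11: α=0, u≡5; β=-2, v≡3 (mod 11); (5|11)=+1, (3|11)=+1; sign (−1)^0·+1^-2·+1^0 = +1.
|Ram(1365, -25935)| = 2, even; anisotropic at {7, 13}.

[7, 13]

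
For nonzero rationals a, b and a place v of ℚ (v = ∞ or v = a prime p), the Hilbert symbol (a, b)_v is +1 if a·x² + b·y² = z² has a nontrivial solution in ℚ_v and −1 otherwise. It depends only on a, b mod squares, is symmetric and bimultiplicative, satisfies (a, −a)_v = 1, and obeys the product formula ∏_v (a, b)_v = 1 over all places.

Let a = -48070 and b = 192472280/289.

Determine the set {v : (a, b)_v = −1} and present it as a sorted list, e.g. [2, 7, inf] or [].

[7, 19]

(a, b) ≡ (-48070, 397670) mod (ℚ^×)²; places V = {2, 5, 7, 11, 13, 17, 19, 23, ∞}.
(a,b)_∞: sgn(-48070)=−, sgn(397670)=+, so +1.
(a,b)_23: α=1, u≡3; β=1, v≡19 (mod 23); (3|23)=+1, (19|23)=-1; sign (−1)^1·+1^1·-1^1 = +1.
(a,b)_11: α=1, u≡8; β=2, v≡1 (mod 11); (8|11)=-1, (1|11)=+1; sign (−1)^0·-1^2·+1^1 = +1.
(a,b)_7: α=0, u≡6; β=1, v≡6 (mod 7); (6|7)=-1, (6|7)=-1; sign (−1)^0·-1^1·-1^0 = -1.
(a,b)_5: α=1, u≡1; β=1, v≡4 (mod 5); (1|5)=+1, (4|5)=+1; sign (−1)^0·+1^1·+1^1 = +1.
(a,b)_2: α=1, β=3; u≡5, v≡3 (mod 8); ε(u)ε(v)=0·1, αω(v)=1·1, βω(u)=3·1; sum ≡ 0  ⇒  +1.
(a,b)_17: α=0, u≡6; β=-2, v≡14 (mod 17); (6|17)=-1, (14|17)=-1; sign (−1)^0·-1^-2·-1^0 = +1.
(a,b)_19: α=1, u≡16; β=1, v≡1 (mod 19); (16|19)=+1, (1|19)=+1; sign (−1)^1·+1^1·+1^1 = -1.
(a,b)_13: α=0, u≡4; β=1, v≡1 (mod 13); (4|13)=+1, (1|13)=+1; sign (−1)^0·+1^1·+1^0 = +1.
Ram(-48070, 397670) = {7, 19}; no ℚ_7-point on the conic.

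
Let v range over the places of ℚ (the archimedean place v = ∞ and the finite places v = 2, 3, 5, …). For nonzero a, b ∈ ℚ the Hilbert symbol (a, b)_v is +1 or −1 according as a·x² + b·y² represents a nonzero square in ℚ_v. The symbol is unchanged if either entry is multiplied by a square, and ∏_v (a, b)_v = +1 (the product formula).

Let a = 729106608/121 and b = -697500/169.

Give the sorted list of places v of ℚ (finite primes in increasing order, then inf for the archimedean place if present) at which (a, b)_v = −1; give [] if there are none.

[3, 17, 31, 37]

Mod squares: a ≡ 45569163, b ≡ -31. Check v ∈ {∞, 2, 3, 5, 11, 13, 17, 19, 31, 37, 41}.
v=17: a=17^1·(≡2), b=17^0·(≡7) mod 17; (2|17)=+1, (7|17)=-1; (−1)^{1·0·8}·(+1)^0·(-1)^1 = -1.
v=31: a=31^1·(≡13), b=31^1·(≡27) mod 31; (13|31)=-1, (27|31)=-1; (−1)^{1·1·15}·(-1)^1·(-1)^1 = -1.
v=37: a=37^1·(≡5), b=37^0·(≡17) mod 37; (5|37)=-1, (17|37)=-1; (−1)^{1·0·18}·(-1)^0·(-1)^1 = -1.
v=3: a=3^1·(≡1), b=3^2·(≡2) mod 3; (1|3)=+1, (2|3)=-1; (−1)^{1·2·1}·(+1)^2·(-1)^1 = -1.
v=2: v_2(a)=4, v_2(b)=2; units ≡ 3, 1 (mod 8); ε·ε+αω+βω = 1·0+4·0+2·1 ≡ 0  ⇒  (a,b)_2 = +1.
v=∞: 45569163 > 0 and -31 < 0  ⇒  (a,b)_∞ = +1.
v=13: a=13^0·(≡12), b=13^-2·(≡2) mod 13; (12|13)=+1, (2|13)=-1; (−1)^{0·-2·6}·(+1)^-2·(-1)^0 = +1.
v=41: a=41^1·(≡3), b=41^0·(≡23) mod 41; (3|41)=-1, (23|41)=+1; (−1)^{1·0·20}·(-1)^0·(+1)^1 = +1.
v=5: a=5^0·(≡3), b=5^4·(≡1) mod 5; (3|5)=-1, (1|5)=+1; (−1)^{0·4·2}·(-1)^4·(+1)^0 = +1.
v=11: a=11^-2·(≡10), b=11^0·(≡8) mod 11; (10|11)=-1, (8|11)=-1; (−1)^{-2·0·5}·(-1)^0·(-1)^-2 = +1.
v=19: a=19^1·(≡16), b=19^0·(≡5) mod 19; (16|19)=+1, (5|19)=+1; (−1)^{1·0·9}·(+1)^0·(+1)^1 = +1.
|Ram(45569163, -31)| = 4, even; anisotropic at {3, 17, 31, 37}.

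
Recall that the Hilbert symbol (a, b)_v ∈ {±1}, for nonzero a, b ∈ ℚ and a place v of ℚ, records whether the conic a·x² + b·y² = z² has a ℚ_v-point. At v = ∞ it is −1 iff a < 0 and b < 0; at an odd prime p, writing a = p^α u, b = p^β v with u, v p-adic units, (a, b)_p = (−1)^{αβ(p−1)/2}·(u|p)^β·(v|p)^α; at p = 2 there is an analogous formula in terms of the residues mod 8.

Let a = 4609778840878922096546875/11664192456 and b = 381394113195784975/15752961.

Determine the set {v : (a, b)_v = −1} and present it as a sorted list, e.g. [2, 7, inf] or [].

Mod squares: a ≡ 2124694, b ≡ 391. Check v ∈ {∞, 2, 3, 5, 7, 11, 13, 17, 19, 23}.
v=13: a=13^3·(≡5), b=13^2·(≡3) mod 13; (5|13)=-1, (3|13)=+1; (−1)^{3·2·6}·(-1)^2·(+1)^3 = +1.
v=7: a=7^-6·(≡5), b=7^-4·(≡3) mod 7; (5|7)=-1, (3|7)=-1; (−1)^{-6·-4·3}·(-1)^-4·(-1)^-6 = +1.
v=11: a=11^9·(≡1), b=11^6·(≡6) mod 11; (1|11)=+1, (6|11)=-1; (−1)^{9·6·5}·(+1)^6·(-1)^9 = -1.
v=5: a=5^6·(≡4), b=5^2·(≡4) mod 5; (4|5)=+1, (4|5)=+1; (−1)^{6·2·2}·(+1)^2·(+1)^6 = +1.
v=∞: 2124694 > 0 and 391 > 0  ⇒  (a,b)_∞ = +1.
v=19: a=19^5·(≡16), b=19^4·(≡5) mod 19; (16|19)=+1, (5|19)=+1; (−1)^{5·4·9}·(+1)^4·(+1)^5 = +1.
v=23: a=23^1·(≡10), b=23^1·(≡21) mod 23; (10|23)=-1, (21|23)=-1; (−1)^{1·1·11}·(-1)^1·(-1)^1 = -1.
v=2: v_2(a)=-3, v_2(b)=0; units ≡ 3, 7 (mod 8); ε·ε+αω+βω = 1·1+-3·0+0·1 ≡ 1  ⇒  (a,b)_2 = -1.
v=3: a=3^-6·(≡1), b=3^-8·(≡1) mod 3; (1|3)=+1, (1|3)=+1; (−1)^{-6·-8·1}·(+1)^-8·(+1)^-6 = +1.
v=17: a=17^-1·(≡4), b=17^1·(≡6) mod 17; (4|17)=+1, (6|17)=-1; (−1)^{-1·1·8}·(+1)^1·(-1)^-1 = -1.
(2124694, 391 / ℚ) ramifies at {2, 11, 17, 23}: a division algebra.

[2, 11, 17, 23]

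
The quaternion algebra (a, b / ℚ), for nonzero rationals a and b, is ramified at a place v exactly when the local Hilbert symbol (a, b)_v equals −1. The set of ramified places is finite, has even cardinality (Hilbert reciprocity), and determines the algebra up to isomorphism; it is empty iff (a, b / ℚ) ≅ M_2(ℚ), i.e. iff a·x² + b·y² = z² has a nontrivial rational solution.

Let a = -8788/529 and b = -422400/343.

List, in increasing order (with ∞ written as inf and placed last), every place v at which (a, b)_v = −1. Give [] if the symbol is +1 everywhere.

[2, 3, 13, inf]

(a, b) ≡ (-13, -462) mod (ℚ^×)²; places V = {2, 3, 5, 7, 11, 13, 23, ∞}.
(a,b)_∞: sgn(-13)=−, sgn(-462)=−, so -1.
(a,b)_23: α=-2, u≡21; β=0, v≡14 (mod 23); (21|23)=-1, (14|23)=-1; sign (−1)^0·-1^0·-1^-2 = +1.
(a,b)_7: α=0, u≡1; β=-3, v≡1 (mod 7); (1|7)=+1, (1|7)=+1; sign (−1)^0·+1^-3·+1^0 = +1.
(a,b)_11: α=0, u≡1; β=1, v≡6 (mod 11); (1|11)=+1, (6|11)=-1; sign (−1)^0·+1^1·-1^0 = +1.
(a,b)_3: α=0, u≡2; β=1, v≡2 (mod 3); (2|3)=-1, (2|3)=-1; sign (−1)^0·-1^1·-1^0 = -1.
(a,b)_13: α=3, u≡1; β=0, v≡7 (mod 13); (1|13)=+1, (7|13)=-1; sign (−1)^0·+1^0·-1^3 = -1.
(a,b)_5: α=0, u≡3; β=2, v≡3 (mod 5); (3|5)=-1, (3|5)=-1; sign (−1)^0·-1^2·-1^0 = +1.
(a,b)_2: α=2, β=9; u≡3, v≡1 (mod 8); ε(u)ε(v)=1·0, αω(v)=2·0, βω(u)=9·1; sum ≡ 1  ⇒  -1.
|Ram(-13, -462)| = 4, even; anisotropic at {2, 3, 13, ∞}.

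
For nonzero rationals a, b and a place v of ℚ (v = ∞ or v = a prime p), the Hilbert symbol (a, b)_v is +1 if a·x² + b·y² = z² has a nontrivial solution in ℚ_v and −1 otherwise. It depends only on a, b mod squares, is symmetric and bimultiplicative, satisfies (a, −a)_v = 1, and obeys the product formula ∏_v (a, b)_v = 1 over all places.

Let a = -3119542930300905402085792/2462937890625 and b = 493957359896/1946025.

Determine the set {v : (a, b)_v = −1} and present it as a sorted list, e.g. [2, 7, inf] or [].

Mod squares: a ≡ -442, b ≡ 646646. Check v ∈ {∞, 2, 3, 5, 7, 11, 13, 17, 19, 23, 31}.
v=11: a=11^2·(≡9), b=11^1·(≡7) mod 11; (9|11)=+1, (7|11)=-1; (−1)^{2·1·5}·(+1)^1·(-1)^2 = +1.
v=7: a=7^4·(≡3), b=7^1·(≡5) mod 7; (3|7)=-1, (5|7)=-1; (−1)^{4·1·3}·(-1)^1·(-1)^4 = -1.
v=5: a=5^-8·(≡3), b=5^-2·(≡1) mod 5; (3|5)=-1, (1|5)=+1; (−1)^{-8·-2·2}·(-1)^-2·(+1)^-8 = +1.
v=17: a=17^1·(≡1), b=17^1·(≡16) mod 17; (1|17)=+1, (16|17)=+1; (−1)^{1·1·8}·(+1)^1·(+1)^1 = +1.
v=∞: -442 < 0 and 646646 > 0  ⇒  (a,b)_∞ = +1.
v=23: a=23^2·(≡4), b=23^2·(≡1) mod 23; (4|23)=+1, (1|23)=+1; (−1)^{2·2·11}·(+1)^2·(+1)^2 = +1.
v=2: v_2(a)=5, v_2(b)=3; units ≡ 3, 3 (mod 8); ε·ε+αω+βω = 1·1+5·1+3·1 ≡ 1  ⇒  (a,b)_2 = -1.
v=3: a=3^-8·(≡2), b=3^-4·(≡2) mod 3; (2|3)=-1, (2|3)=-1; (−1)^{-8·-4·1}·(-1)^-4·(-1)^-8 = +1.
v=19: a=19^8·(≡18), b=19^3·(≡5) mod 19; (18|19)=-1, (5|19)=+1; (−1)^{8·3·9}·(-1)^3·(+1)^8 = -1.
v=13: a=13^3·(≡5), b=13^1·(≡12) mod 13; (5|13)=-1, (12|13)=+1; (−1)^{3·1·6}·(-1)^1·(+1)^3 = -1.
v=31: a=31^-2·(≡13), b=31^-2·(≡24) mod 31; (13|31)=-1, (24|31)=-1; (−1)^{-2·-2·15}·(-1)^-2·(-1)^-2 = +1.
|Ram(-442, 646646)| = 4, even; anisotropic at {2, 7, 13, 19}.

[2, 7, 13, 19]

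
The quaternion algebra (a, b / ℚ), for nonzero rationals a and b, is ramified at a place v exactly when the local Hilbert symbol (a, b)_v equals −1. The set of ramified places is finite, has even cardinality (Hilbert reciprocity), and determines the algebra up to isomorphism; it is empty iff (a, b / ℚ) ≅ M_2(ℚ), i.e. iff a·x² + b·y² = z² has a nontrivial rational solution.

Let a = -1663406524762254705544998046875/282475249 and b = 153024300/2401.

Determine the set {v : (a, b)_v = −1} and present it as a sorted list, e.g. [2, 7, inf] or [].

Mod squares: a ≡ -993395, b ≡ 170027. Check v ∈ {∞, 2, 3, 5, 7, 11, 13, 17, 29, 31, 41}.
v=29: a=29^3·(≡13), b=29^1·(≡4) mod 29; (13|29)=+1, (4|29)=+1; (−1)^{3·1·14}·(+1)^1·(+1)^3 = +1.
v=7: a=7^-10·(≡6), b=7^-4·(≡2) mod 7; (6|7)=-1, (2|7)=+1; (−1)^{-10·-4·3}·(-1)^-4·(+1)^-10 = +1.
v=41: a=41^4·(≡14), b=41^1·(≡28) mod 41; (14|41)=-1, (28|41)=-1; (−1)^{4·1·20}·(-1)^1·(-1)^4 = -1.
v=5: a=5^9·(≡4), b=5^2·(≡2) mod 5; (4|5)=+1, (2|5)=-1; (−1)^{9·2·2}·(+1)^2·(-1)^9 = -1.
v=13: a=13^3·(≡9), b=13^1·(≡9) mod 13; (9|13)=+1, (9|13)=+1; (−1)^{3·1·6}·(+1)^1·(+1)^3 = +1.
v=2: v_2(a)=0, v_2(b)=2; units ≡ 5, 3 (mod 8); ε·ε+αω+βω = 0·1+0·1+2·1 ≡ 0  ⇒  (a,b)_2 = +1.
v=31: a=31^1·(≡28), b=31^0·(≡26) mod 31; (28|31)=+1, (26|31)=-1; (−1)^{1·0·15}·(+1)^0·(-1)^1 = -1.
v=11: a=11^4·(≡1), b=11^1·(≡6) mod 11; (1|11)=+1, (6|11)=-1; (−1)^{4·1·5}·(+1)^1·(-1)^4 = +1.
v=∞: -993395 < 0 and 170027 > 0  ⇒  (a,b)_∞ = +1.
v=3: a=3^6·(≡1), b=3^2·(≡2) mod 3; (1|3)=+1, (2|3)=-1; (−1)^{6·2·1}·(+1)^2·(-1)^6 = +1.
v=17: a=17^1·(≡3), b=17^0·(≡6) mod 17; (3|17)=-1, (6|17)=-1; (−1)^{1·0·8}·(-1)^0·(-1)^1 = -1.
|Ram(-993395, 170027)| = 4, even; anisotropic at {5, 17, 31, 41}.

[5, 17, 31, 41]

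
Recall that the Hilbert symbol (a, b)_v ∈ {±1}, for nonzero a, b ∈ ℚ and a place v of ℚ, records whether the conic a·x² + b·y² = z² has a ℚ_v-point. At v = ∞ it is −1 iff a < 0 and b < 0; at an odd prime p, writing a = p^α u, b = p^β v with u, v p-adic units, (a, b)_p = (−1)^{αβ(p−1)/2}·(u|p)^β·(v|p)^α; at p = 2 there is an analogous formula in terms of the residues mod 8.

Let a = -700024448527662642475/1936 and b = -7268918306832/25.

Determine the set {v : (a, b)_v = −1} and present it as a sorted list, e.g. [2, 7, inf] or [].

(a, b) ≡ (-91, -6095713) mod (ℚ^×)²; places V = {2, 3, 5, 7, 11, 13, 19, 23, 29, 37, ∞}.
(a,b)_23: α=2, u≡2; β=1, v≡17 (mod 23); (2|23)=+1, (17|23)=-1; sign (−1)^0·+1^1·-1^2 = +1.
(a,b)_7: α=3, u≡1; β=2, v≡6 (mod 7); (1|7)=+1, (6|7)=-1; sign (−1)^0·+1^2·-1^3 = -1.
(a,b)_29: α=2, u≡22; β=1, v≡9 (mod 29); (22|29)=+1, (9|29)=+1; sign (−1)^0·+1^1·+1^2 = +1.
(a,b)_11: α=-2, u≡6; β=0, v≡9 (mod 11); (6|11)=-1, (9|11)=+1; sign (−1)^0·-1^0·+1^-2 = +1.
(a,b)_3: α=0, u≡2; β=2, v≡2 (mod 3); (2|3)=-1, (2|3)=-1; sign (−1)^0·-1^2·-1^0 = +1.
(a,b)_19: α=2, u≡16; β=1, v≡9 (mod 19); (16|19)=+1, (9|19)=+1; sign (−1)^0·+1^1·+1^2 = +1.
(a,b)_5: α=2, u≡1; β=-2, v≡3 (mod 5); (1|5)=+1, (3|5)=-1; sign (−1)^0·+1^-2·-1^2 = +1.
(a,b)_37: α=2, u≡32; β=1, v≡9 (mod 37); (32|37)=-1, (9|37)=+1; sign (−1)^0·-1^1·+1^2 = -1.
(a,b)_∞: sgn(-91)=−, sgn(-6095713)=−, so -1.
(a,b)_2: α=-4, β=4; u≡5, v≡7 (mod 8); ε(u)ε(v)=0·1, αω(v)=-4·0, βω(u)=4·1; sum ≡ 0  ⇒  +1.
(a,b)_13: α=5, u≡11; β=3, v≡1 (mod 13); (11|13)=-1, (1|13)=+1; sign (−1)^0·-1^3·+1^5 = -1.
(-91, -6095713 / ℚ) ramifies at {7, 13, 37, ∞}: a division algebra.

[7, 13, 37, inf]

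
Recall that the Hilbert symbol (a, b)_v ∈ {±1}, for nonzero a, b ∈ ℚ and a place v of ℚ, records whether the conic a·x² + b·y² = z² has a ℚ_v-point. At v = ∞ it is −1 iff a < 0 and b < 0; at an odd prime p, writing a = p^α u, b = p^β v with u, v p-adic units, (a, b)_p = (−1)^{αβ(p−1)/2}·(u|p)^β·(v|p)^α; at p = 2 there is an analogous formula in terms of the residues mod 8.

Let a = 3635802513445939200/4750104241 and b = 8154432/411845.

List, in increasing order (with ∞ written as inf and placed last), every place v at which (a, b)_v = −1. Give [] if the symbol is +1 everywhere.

Mod squares: a ≡ 42, b ≡ 65. Check v ∈ {∞, 2, 3, 5, 7, 11, 13, 31, 41}.
v=31: a=31^2·(≡15), b=31^0·(≡13) mod 31; (15|31)=-1, (13|31)=-1; (−1)^{2·0·15}·(-1)^0·(-1)^2 = +1.
v=3: a=3^7·(≡2), b=3^4·(≡2) mod 3; (2|3)=-1, (2|3)=-1; (−1)^{7·4·1}·(-1)^4·(-1)^7 = -1.
v=13: a=13^6·(≡9), b=13^1·(≡8) mod 13; (9|13)=+1, (8|13)=-1; (−1)^{6·1·6}·(+1)^1·(-1)^6 = +1.
v=11: a=11^0·(≡4), b=11^2·(≡10) mod 11; (4|11)=+1, (10|11)=-1; (−1)^{0·2·5}·(+1)^2·(-1)^0 = +1.
v=2: v_2(a)=11, v_2(b)=6; units ≡ 5, 1 (mod 8); ε·ε+αω+βω = 0·0+11·0+6·1 ≡ 0  ⇒  (a,b)_2 = +1.
v=7: a=7^1·(≡5), b=7^-2·(≡4) mod 7; (5|7)=-1, (4|7)=+1; (−1)^{1·-2·3}·(-1)^-2·(+1)^1 = +1.
v=41: a=41^-6·(≡23), b=41^-2·(≡17) mod 41; (23|41)=+1, (17|41)=-1; (−1)^{-6·-2·20}·(+1)^-2·(-1)^-6 = +1.
v=∞: 42 > 0 and 65 > 0  ⇒  (a,b)_∞ = +1.
v=5: a=5^2·(≡3), b=5^-1·(≡3) mod 5; (3|5)=-1, (3|5)=-1; (−1)^{2·-1·2}·(-1)^-1·(-1)^2 = -1.
Ram(42, 65) = {3, 5}; no ℚ_3-point on the conic.

[3, 5]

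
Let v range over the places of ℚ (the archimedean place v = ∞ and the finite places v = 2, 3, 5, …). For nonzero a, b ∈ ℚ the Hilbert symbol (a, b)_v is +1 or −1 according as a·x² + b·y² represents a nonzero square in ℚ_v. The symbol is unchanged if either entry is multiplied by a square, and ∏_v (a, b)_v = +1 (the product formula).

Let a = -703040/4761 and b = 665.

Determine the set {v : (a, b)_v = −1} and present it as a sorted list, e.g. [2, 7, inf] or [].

[7, 13]

Mod squares: a ≡ -65, b ≡ 665. Check v ∈ {∞, 2, 3, 5, 7, 13, 19, 23}.
v=7: a=7^0·(≡5), b=7^1·(≡4) mod 7; (5|7)=-1, (4|7)=+1; (−1)^{0·1·3}·(-1)^1·(+1)^0 = -1.
v=13: a=13^3·(≡6), b=13^0·(≡2) mod 13; (6|13)=-1, (2|13)=-1; (−1)^{3·0·6}·(-1)^0·(-1)^3 = -1.
v=19: a=19^0·(≡5), b=19^1·(≡16) mod 19; (5|19)=+1, (16|19)=+1; (−1)^{0·1·9}·(+1)^1·(+1)^0 = +1.
v=∞: -65 < 0 and 665 > 0  ⇒  (a,b)_∞ = +1.
v=23: a=23^-2·(≡18), b=23^0·(≡21) mod 23; (18|23)=+1, (21|23)=-1; (−1)^{-2·0·11}·(+1)^0·(-1)^-2 = +1.
v=2: v_2(a)=6, v_2(b)=0; units ≡ 7, 1 (mod 8); ε·ε+αω+βω = 1·0+6·0+0·0 ≡ 0  ⇒  (a,b)_2 = +1.
v=5: a=5^1·(≡2), b=5^1·(≡3) mod 5; (2|5)=-1, (3|5)=-1; (−1)^{1·1·2}·(-1)^1·(-1)^1 = +1.
v=3: a=3^-2·(≡1), b=3^0·(≡2) mod 3; (1|3)=+1, (2|3)=-1; (−1)^{-2·0·1}·(+1)^0·(-1)^-2 = +1.
|Ram(-65, 665)| = 2, even; anisotropic at {7, 13}.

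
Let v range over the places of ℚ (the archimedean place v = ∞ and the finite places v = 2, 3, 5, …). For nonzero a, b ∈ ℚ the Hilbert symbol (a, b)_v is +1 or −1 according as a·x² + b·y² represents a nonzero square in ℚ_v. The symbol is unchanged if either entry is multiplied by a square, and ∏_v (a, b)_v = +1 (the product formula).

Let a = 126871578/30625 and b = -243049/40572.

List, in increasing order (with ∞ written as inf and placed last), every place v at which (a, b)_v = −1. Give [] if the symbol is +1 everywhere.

Mod squares: a ≡ 58, b ≡ -23. Check v ∈ {∞, 2, 3, 5, 7, 17, 23, 29}.
v=2: v_2(a)=1, v_2(b)=-2; units ≡ 5, 1 (mod 8); ε·ε+αω+βω = 0·0+1·0+-2·1 ≡ 0  ⇒  (a,b)_2 = +1.
v=3: a=3^2·(≡1), b=3^-2·(≡1) mod 3; (1|3)=+1, (1|3)=+1; (−1)^{2·-2·1}·(+1)^-2·(+1)^2 = +1.
v=5: a=5^-4·(≡2), b=5^0·(≡3) mod 5; (2|5)=-1, (3|5)=-1; (−1)^{-4·0·2}·(-1)^0·(-1)^-4 = +1.
v=29: a=29^3·(≡11), b=29^2·(≡1) mod 29; (11|29)=-1, (1|29)=+1; (−1)^{3·2·14}·(-1)^2·(+1)^3 = +1.
v=7: a=7^-2·(≡4), b=7^-2·(≡6) mod 7; (4|7)=+1, (6|7)=-1; (−1)^{-2·-2·3}·(+1)^-2·(-1)^-2 = +1.
v=17: a=17^2·(≡12), b=17^2·(≡6) mod 17; (12|17)=-1, (6|17)=-1; (−1)^{2·2·8}·(-1)^2·(-1)^2 = +1.
v=∞: 58 > 0 and -23 < 0  ⇒  (a,b)_∞ = +1.
v=23: a=23^0·(≡3), b=23^-1·(≡11) mod 23; (3|23)=+1, (11|23)=-1; (−1)^{0·-1·11}·(+1)^-1·(-1)^0 = +1.
Every local symbol is +1, so the conic 58·x² + -23·y² = z² has ℚ_v-points for all v and hence a ℚ-point; (a, b / ℚ) ≅ M_2(ℚ).

[]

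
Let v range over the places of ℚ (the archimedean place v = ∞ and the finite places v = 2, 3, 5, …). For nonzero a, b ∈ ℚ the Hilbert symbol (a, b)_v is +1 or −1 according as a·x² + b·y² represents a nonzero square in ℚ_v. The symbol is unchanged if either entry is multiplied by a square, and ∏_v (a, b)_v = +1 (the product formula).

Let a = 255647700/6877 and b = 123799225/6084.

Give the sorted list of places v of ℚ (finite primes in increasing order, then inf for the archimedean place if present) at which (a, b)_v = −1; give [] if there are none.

(a, b) ≡ (75361, 9361) mod (ℚ^×)²; places V = {2, 3, 5, 7, 11, 13, 17, 23, 31, 37, ∞}.
(a,b)_13: α=-1, u≡1; β=-2, v≡3 (mod 13); (1|13)=+1, (3|13)=+1; sign (−1)^0·+1^-2·+1^-1 = +1.
(a,b)_∞: sgn(75361)=+, sgn(9361)=+, so +1.
(a,b)_23: α=-2, u≡6; β=3, v≡18 (mod 23); (6|23)=+1, (18|23)=+1; sign (−1)^0·+1^3·+1^-2 = +1.
(a,b)_2: α=2, β=-2; u≡1, v≡1 (mod 8); ε(u)ε(v)=0·0, αω(v)=2·0, βω(u)=-2·0; sum ≡ 0  ⇒  +1.
(a,b)_31: α=1, u≡15; β=0, v≡17 (mod 31); (15|31)=-1, (17|31)=-1; sign (−1)^0·-1^0·-1^1 = -1.
(a,b)_7: α=2, u≡6; β=0, v≡4 (mod 7); (6|7)=-1, (4|7)=+1; sign (−1)^0·-1^0·+1^2 = +1.
(a,b)_37: α=0, u≡20; β=1, v≡31 (mod 37); (20|37)=-1, (31|37)=-1; sign (−1)^0·-1^1·-1^0 = -1.
(a,b)_3: α=2, u≡1; β=-2, v≡1 (mod 3); (1|3)=+1, (1|3)=+1; sign (−1)^0·+1^-2·+1^2 = +1.
(a,b)_11: α=1, u≡5; β=1, v≡1 (mod 11); (5|11)=+1, (1|11)=+1; sign (−1)^1·+1^1·+1^1 = -1.
(a,b)_5: α=2, u≡4; β=2, v≡1 (mod 5); (4|5)=+1, (1|5)=+1; sign (−1)^0·+1^2·+1^2 = +1.
(a,b)_17: α=1, u≡4; β=0, v≡14 (mod 17); (4|17)=+1, (14|17)=-1; sign (−1)^0·+1^0·-1^1 = -1.
|Ram(75361, 9361)| = 4, even; anisotropic at {11, 17, 31, 37}.

[11, 17, 31, 37]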